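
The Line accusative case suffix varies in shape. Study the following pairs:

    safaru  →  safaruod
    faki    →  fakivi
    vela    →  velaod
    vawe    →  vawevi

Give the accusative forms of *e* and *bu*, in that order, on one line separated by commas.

The suffix is conditioned by the last vowel: -vi when the last vowel of the stem is a front vowel (*faki*, *vawe*); -od when the last vowel of the stem is a back vowel (*safaru*, *vela*).
*e*: last vowel = /e/, a front vowel → -vi → *evi*.
The last vowel of *bu* is /u/, which is a back vowel, so the suffix is -od, giving *buod*.

evi, buod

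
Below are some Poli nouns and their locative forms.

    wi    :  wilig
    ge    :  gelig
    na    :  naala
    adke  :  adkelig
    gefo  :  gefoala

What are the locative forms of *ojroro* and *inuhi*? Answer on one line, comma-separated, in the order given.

ojroroala, inuhilig

The alternation tracks the last vowel of the stem — -lig when the last vowel of the stem is a front vowel (*wi*, *ge*, *adke*); -ala when the last vowel of the stem is a back vowel (*na*, *gefo*).
Since the last vowel of *ojroro* is /o/ (a back vowel), it takes -ala, giving *ojroroala*.
Since the last vowel of *inuhi* is /i/ (a front vowel), it takes -lig, giving *inuhilig*.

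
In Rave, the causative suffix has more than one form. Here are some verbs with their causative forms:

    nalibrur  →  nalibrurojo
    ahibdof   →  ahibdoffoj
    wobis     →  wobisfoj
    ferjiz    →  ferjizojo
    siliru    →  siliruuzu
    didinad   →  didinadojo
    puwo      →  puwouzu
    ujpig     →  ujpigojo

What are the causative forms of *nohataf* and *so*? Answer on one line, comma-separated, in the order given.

nohataffoj, souzu

The alternation tracks the final sound of the stem — -foj when the stem ends in a voiceless consonant (*ahibdof*, *wobis*); -ojo when the stem ends in a voiced consonant (*nalibrur*, *ferjiz*, *didinad*, *ujpig*); -uzu when the stem ends in a vowel (*siliru*, *puwo*).
*nohataf* — final sound /f/ (a voiceless consonant) → -foj → *nohataffoj*.
Since the final sound of *so* is /o/ (a vowel), it takes -uzu, giving *souzu*.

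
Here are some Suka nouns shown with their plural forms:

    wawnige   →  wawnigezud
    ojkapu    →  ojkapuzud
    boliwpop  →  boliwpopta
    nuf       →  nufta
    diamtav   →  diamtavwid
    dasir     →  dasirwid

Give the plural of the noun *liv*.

Looking at the final sound of each stem: -ta when the stem ends in a voiceless consonant (*boliwpop*, *nuf*); -wid when the stem ends in a voiced consonant (*diamtav*, *dasir*); -zud when the stem ends in a vowel (*wawnige*, *ojkapu*).
Since the final sound of *liv* is /v/ (a voiced consonant), it takes -wid, giving *livwid*.

livwid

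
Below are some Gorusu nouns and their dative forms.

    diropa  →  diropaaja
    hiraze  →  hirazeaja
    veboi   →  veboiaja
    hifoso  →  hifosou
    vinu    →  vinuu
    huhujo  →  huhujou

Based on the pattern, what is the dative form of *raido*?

raidou

The suffix is conditioned by the last vowel: -u when the last vowel of the stem is a rounded vowel (*hifoso*, *vinu*, *huhujo*); -aja when the last vowel of the stem is an unrounded vowel (*diropa*, *hiraze*, *veboi*).
Since the last vowel of *raido* is /o/ (a rounded vowel), it takes -u, giving *raidou*.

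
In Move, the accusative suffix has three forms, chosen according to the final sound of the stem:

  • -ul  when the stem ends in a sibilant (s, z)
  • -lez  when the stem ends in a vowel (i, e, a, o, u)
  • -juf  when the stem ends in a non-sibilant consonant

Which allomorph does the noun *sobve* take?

Since the final sound of *sobve* is /e/ (a vowel), it takes -lez.

-lez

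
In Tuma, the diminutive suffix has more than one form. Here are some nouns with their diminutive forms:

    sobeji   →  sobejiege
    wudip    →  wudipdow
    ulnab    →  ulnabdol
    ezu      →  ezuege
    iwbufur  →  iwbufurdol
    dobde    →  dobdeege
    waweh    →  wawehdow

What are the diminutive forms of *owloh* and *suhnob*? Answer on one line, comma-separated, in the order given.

The suffix is conditioned by the final sound: -dow when the stem ends in a voiceless consonant (*wudip*, *waweh*); -dol when the stem ends in a voiced consonant (*ulnab*, *iwbufur*); -ege when the stem ends in a vowel (*sobeji*, *ezu*, *dobde*).
Since the final sound of *owloh* is /h/ (a voiceless consonant), it takes -dow, giving *owlohdow*.
Since the final sound of *suhnob* is /b/ (a voiced consonant), it takes -dol, giving *suhnobdol*.

owlohdow, suhnobdol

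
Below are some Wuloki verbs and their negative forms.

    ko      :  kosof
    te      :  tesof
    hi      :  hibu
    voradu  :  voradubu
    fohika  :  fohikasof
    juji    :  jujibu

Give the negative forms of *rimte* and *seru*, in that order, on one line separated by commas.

The pattern is height harmony: -bu when the last vowel of the stem is a high vowel (*hi*, *voradu*, *juji*); -sof when the last vowel of the stem is a non-high vowel (*ko*, *te*, *fohika*).
*rimte*: last vowel = /e/, a non-high vowel → -sof → *rimtesof*.
The last vowel of *seru* is /u/, which is a high vowel, so the suffix is -bu, giving *serubu*.

rimtesof, serubu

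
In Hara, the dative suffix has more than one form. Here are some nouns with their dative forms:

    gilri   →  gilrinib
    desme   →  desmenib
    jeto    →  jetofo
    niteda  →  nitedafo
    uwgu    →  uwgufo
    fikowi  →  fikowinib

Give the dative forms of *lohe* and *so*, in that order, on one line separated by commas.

lohenib, sofo

The alternation tracks the last vowel of the stem — -nib when the last vowel of the stem is a front vowel (*gilri*, *desme*, *fikowi*); -fo when the last vowel of the stem is a back vowel (*jeto*, *niteda*, *uwgu*).
*lohe*: last vowel = /e/, a front vowel → -nib → *lohenib*.
Since the last vowel of *so* is /o/ (a back vowel), it takes -fo, giving *sofo*.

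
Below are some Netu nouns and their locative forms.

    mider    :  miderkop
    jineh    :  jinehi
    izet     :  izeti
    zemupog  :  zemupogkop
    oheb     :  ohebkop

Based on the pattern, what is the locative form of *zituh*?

zituhi

The alternation tracks the final consonant of the stem — -i when the stem ends in a voiceless consonant (*jineh*, *izet*); -kop when the stem ends in a voiced consonant (*mider*, *zemupog*, *oheb*).
The final consonant of *zituh* is /h/, which is voiceless, so the suffix is -i, giving *zituhi*.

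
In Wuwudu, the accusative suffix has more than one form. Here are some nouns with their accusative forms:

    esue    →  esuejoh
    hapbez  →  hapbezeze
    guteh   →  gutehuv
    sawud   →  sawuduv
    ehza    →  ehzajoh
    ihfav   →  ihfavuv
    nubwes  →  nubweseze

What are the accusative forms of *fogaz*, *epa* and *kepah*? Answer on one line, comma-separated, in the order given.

The alternation tracks the final sound of the stem — -eze when the stem ends in a sibilant (*hapbez*, *nubwes*); -uv when the stem ends in a non-sibilant consonant (*guteh*, *sawud*, *ihfav*); -joh when the stem ends in a vowel (*esue*, *ehza*).
Since the final sound of *fogaz* is /z/ (a sibilant), it takes -eze, giving *fogazeze*.
Since the final sound of *epa* is /a/ (a vowel), it takes -joh, giving *epajoh*.
The final sound of *kepah* is /h/, which is a non-sibilant consonant, so the suffix is -uv, giving *kepahuv*.

fogazeze, epajoh, kepahuv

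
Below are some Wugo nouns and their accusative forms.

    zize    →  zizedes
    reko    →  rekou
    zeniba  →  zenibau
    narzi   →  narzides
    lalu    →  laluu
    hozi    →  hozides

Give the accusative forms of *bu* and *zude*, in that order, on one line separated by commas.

buu, zudedes

Looking at the last vowel of each stem: -des when the last vowel of the stem is a front vowel (*zize*, *narzi*, *hozi*); -u when the last vowel of the stem is a back vowel (*reko*, *zeniba*, *lalu*).
The last vowel of *bu* is /u/, which is a back vowel, so the suffix is -u, giving *buu*.
*zude*: last vowel = /e/, a front vowel → -des → *zudedes*.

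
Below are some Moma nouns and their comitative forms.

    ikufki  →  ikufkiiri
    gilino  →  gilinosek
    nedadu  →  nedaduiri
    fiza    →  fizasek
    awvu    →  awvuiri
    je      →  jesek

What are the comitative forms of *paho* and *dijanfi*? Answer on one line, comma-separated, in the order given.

The alternation tracks the last vowel of the stem — -iri when the last vowel of the stem is a high vowel (*ikufki*, *nedadu*, *awvu*); -sek when the last vowel of the stem is a non-high vowel (*gilino*, *fiza*, *je*).
Since the last vowel of *paho* is /o/ (a non-high vowel), it takes -sek, giving *pahosek*.
*dijanfi* — last vowel /i/ (a high vowel) → -iri → *dijanfiiri*.

pahosek, dijanfiiri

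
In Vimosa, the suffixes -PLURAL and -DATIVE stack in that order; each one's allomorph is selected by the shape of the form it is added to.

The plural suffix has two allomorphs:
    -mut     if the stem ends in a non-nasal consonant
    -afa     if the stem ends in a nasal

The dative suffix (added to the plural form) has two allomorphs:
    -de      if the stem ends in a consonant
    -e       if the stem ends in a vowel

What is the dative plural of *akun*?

*akun*: final consonant = /n/, a nasal → -afa → *akunafa*.
Since the final sound of the plural form *akunafa* is /a/ (a vowel), it takes -e, giving *akunafae*.

akunafae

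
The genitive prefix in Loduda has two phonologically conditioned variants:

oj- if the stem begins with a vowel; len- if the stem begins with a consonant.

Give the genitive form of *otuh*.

ojotuh

Since the first sound of *otuh* is /o/ (a vowel), it takes oj-, giving *ojotuh*.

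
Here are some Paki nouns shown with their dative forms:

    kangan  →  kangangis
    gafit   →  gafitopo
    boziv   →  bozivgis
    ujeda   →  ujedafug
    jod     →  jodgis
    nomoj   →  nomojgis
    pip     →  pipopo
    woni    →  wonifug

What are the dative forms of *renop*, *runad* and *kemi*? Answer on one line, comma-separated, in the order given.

renopopo, runadgis, kemifug

The alternation tracks the final sound of the stem — -opo when the stem ends in a voiceless consonant (*gafit*, *pip*); -gis when the stem ends in a voiced consonant (*kangan*, *boziv*, *jod*, *nomoj*); -fug when the stem ends in a vowel (*ujeda*, *woni*).
The final sound of *renop* is /p/, which is a voiceless consonant, so the suffix is -opo, giving *renopopo*.
The final sound of *runad* is /d/, which is a voiced consonant, so the suffix is -gis, giving *runadgis*.
The final sound of *kemi* is /i/, which is a vowel, so the suffix is -fug, giving *kemifug*.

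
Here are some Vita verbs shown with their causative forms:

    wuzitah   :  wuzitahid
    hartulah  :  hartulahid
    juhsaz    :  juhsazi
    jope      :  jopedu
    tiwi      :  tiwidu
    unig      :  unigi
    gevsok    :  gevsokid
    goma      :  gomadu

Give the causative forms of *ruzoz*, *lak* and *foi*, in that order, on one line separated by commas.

The suffix is conditioned by the final sound: -id when the stem ends in a voiceless consonant (*wuzitah*, *hartulah*, *gevsok*); -i when the stem ends in a voiced consonant (*juhsaz*, *unig*); -du when the stem ends in a vowel (*jope*, *tiwi*, *goma*).
*ruzoz* — final sound /z/ (a voiced consonant) → -i → *ruzozi*.
*lak* — final sound /k/ (a voiceless consonant) → -id → *lakid*.
*foi*: final sound = /i/, a vowel → -du → *foidu*.

ruzozi, lakid, foidu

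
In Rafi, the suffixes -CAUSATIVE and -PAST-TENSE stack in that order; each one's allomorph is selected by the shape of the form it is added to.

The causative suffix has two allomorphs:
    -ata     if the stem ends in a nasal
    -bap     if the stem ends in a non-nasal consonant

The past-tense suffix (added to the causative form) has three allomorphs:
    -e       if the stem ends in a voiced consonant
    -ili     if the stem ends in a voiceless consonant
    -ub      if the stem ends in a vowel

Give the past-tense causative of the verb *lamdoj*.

The final consonant of *lamdoj* is /j/, which is non-nasal, so the causative suffix is -bap, giving *lamdojbap*.
The final sound of the causative form *lamdojbap* is /p/, which is a voiceless consonant, so the past-tense suffix is -ili, giving *lamdojbapili*.

lamdojbapili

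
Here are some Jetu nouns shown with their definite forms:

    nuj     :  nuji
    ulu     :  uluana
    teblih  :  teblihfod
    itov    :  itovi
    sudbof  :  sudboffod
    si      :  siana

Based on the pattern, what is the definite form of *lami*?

The alternation tracks the final sound of the stem — -fod when the stem ends in a voiceless consonant (*teblih*, *sudbof*); -i when the stem ends in a voiced consonant (*nuj*, *itov*); -ana when the stem ends in a vowel (*ulu*, *si*).
*lami*: final sound = /i/, a vowel → -ana → *lamiana*.

lamiana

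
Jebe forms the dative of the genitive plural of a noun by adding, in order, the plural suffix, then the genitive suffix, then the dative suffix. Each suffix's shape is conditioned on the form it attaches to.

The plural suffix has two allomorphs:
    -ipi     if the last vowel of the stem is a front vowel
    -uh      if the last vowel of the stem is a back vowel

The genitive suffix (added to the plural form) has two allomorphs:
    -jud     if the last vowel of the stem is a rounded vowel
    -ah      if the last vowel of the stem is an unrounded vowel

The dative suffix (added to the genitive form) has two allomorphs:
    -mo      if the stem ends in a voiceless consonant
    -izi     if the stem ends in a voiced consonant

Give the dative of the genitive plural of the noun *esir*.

esiripiahmo

*esir*: last vowel = /i/, a front vowel → -ipi → *esiripi*.
Since the last vowel of the plural form *esiripi* is /i/ (an unrounded vowel), it takes -ah, giving *esiripiah*.
The final consonant of the genitive form *esiripiah* is /h/, which is voiceless, so the dative suffix is -mo, giving *esiripiahmo*.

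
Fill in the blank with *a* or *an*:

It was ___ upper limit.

The indefinite article is chosen by the initial *sound* of the following word, not its spelling.
*upper* begins with the sound /ʌ/ (u pronounced /ʌ/) — a vowel sound.
So the article is *an*: It was an upper limit.

an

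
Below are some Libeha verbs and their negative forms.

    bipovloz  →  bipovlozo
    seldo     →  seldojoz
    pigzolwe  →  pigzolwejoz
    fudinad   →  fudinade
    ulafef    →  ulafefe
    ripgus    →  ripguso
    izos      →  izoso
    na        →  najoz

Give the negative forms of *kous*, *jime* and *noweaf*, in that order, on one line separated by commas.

The alternation tracks the final sound of the stem — -o when the stem ends in a sibilant (*bipovloz*, *ripgus*, *izos*); -e when the stem ends in a non-sibilant consonant (*fudinad*, *ulafef*); -joz when the stem ends in a vowel (*seldo*, *pigzolwe*, *na*).
Since the final sound of *kous* is /s/ (a sibilant), it takes -o, giving *kouso*.
Since the final sound of *jime* is /e/ (a vowel), it takes -joz, giving *jimejoz*.
*noweaf*: final sound = /f/, a non-sibilant consonant → -e → *noweafe*.

kouso, jimejoz, noweafe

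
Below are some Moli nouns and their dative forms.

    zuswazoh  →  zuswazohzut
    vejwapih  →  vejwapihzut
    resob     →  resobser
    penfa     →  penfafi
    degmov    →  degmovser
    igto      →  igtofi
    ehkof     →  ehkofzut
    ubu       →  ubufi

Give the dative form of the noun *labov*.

The suffix is conditioned by the final sound: -zut when the stem ends in a voiceless consonant (*zuswazoh*, *vejwapih*, *ehkof*); -ser when the stem ends in a voiced consonant (*resob*, *degmov*); -fi when the stem ends in a vowel (*penfa*, *igto*, *ubu*).
The final sound of *labov* is /v/, which is a voiced consonant, so the suffix is -ser, giving *labovser*.

labovser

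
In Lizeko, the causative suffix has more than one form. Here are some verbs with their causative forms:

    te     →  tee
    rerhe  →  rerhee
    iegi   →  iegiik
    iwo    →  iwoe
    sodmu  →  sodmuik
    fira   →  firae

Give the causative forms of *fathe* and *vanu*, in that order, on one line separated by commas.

fathee, vanuik

The alternation tracks the last vowel of the stem — -ik when the last vowel of the stem is a high vowel (*iegi*, *sodmu*); -e when the last vowel of the stem is a non-high vowel (*te*, *rerhe*, *iwo*, *fira*).
Since the last vowel of *fathe* is /e/ (a non-high vowel), it takes -e, giving *fathee*.
*vanu* — last vowel /u/ (a high vowel) → -ik → *vanuik*.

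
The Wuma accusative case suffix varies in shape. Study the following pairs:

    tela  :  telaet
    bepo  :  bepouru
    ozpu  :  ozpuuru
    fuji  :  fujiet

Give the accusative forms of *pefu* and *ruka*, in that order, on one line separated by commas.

pefuuru, rukaet

Looking at the last vowel of each stem: -uru when the last vowel of the stem is a rounded vowel (*bepo*, *ozpu*); -et when the last vowel of the stem is an unrounded vowel (*tela*, *fuji*).
*pefu*: last vowel = /u/, a rounded vowel → -uru → *pefuuru*.
*ruka* — last vowel /a/ (an unrounded vowel) → -et → *rukaet*.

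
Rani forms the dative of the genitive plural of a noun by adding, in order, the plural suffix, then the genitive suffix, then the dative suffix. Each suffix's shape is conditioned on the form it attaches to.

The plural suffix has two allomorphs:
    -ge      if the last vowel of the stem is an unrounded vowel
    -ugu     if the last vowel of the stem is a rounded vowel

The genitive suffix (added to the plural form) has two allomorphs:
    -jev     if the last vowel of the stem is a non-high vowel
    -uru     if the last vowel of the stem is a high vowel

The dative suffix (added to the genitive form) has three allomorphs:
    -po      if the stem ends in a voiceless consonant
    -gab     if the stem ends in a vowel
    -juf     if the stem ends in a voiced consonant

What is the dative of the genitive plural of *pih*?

*pih* — last vowel /i/ (an unrounded vowel) → -ge → *pihge*.
The plural form *pihge* — last vowel /e/ (a non-high vowel) → -jev → *pihgejev*.
The final sound of the genitive form *pihgejev* is /v/, which is a voiced consonant, so the dative suffix is -juf, giving *pihgejevjuf*.

pihgejevjuf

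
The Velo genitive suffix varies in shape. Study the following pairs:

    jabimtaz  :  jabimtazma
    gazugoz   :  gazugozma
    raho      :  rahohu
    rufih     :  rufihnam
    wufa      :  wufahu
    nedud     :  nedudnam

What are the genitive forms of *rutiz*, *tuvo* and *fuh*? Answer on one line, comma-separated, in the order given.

rutizma, tuvohu, fuhnam

The alternation tracks the final sound of the stem — -ma when the stem ends in a sibilant (*jabimtaz*, *gazugoz*); -nam when the stem ends in a non-sibilant consonant (*rufih*, *nedud*); -hu when the stem ends in a vowel (*raho*, *wufa*).
The final sound of *rutiz* is /z/, which is a sibilant, so the suffix is -ma, giving *rutizma*.
Since the final sound of *tuvo* is /o/ (a vowel), it takes -hu, giving *tuvohu*.
The final sound of *fuh* is /h/, which is a non-sibilant consonant, so the suffix is -nam, giving *fuhnam*.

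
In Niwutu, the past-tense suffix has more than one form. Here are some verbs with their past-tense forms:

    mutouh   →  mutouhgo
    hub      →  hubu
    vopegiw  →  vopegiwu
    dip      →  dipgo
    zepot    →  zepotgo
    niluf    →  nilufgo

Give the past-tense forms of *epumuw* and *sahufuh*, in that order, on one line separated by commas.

epumuwu, sahufuhgo

The alternation tracks the final consonant of the stem — -go when the stem ends in a voiceless consonant (*mutouh*, *dip*, *zepot*, *niluf*); -u when the stem ends in a voiced consonant (*hub*, *vopegiw*).
The final consonant of *epumuw* is /w/, which is voiced, so the suffix is -u, giving *epumuwu*.
*sahufuh* — final consonant /h/ (voiceless) → -go → *sahufuhgo*.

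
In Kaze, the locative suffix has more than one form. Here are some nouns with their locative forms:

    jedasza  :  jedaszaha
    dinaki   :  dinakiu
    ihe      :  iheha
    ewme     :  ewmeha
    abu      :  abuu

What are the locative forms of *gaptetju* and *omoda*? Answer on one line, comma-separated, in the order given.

gaptetjuu, omodaha

The alternation tracks the last vowel of the stem — -u when the last vowel of the stem is a high vowel (*dinaki*, *abu*); -ha when the last vowel of the stem is a non-high vowel (*jedasza*, *ihe*, *ewme*).
*gaptetju* — last vowel /u/ (a high vowel) → -u → *gaptetjuu*.
The last vowel of *omoda* is /a/, which is a non-high vowel, so the suffix is -ha, giving *omodaha*.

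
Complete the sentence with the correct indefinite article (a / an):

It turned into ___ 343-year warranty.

The indefinite article is chosen by the initial *sound* of the following word, not its spelling.
The number *343* is spoken "three hundred …", beginning with /θriː/ — a consonant sound.
So the article is *a*: It turned into a 343-year warranty.

a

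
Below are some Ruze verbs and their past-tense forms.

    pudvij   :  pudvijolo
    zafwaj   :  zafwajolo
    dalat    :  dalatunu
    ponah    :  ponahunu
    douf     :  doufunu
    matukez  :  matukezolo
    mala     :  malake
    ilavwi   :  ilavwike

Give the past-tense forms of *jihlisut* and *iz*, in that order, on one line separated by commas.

Looking at the final sound of each stem: -unu when the stem ends in a voiceless consonant (*dalat*, *ponah*, *douf*); -olo when the stem ends in a voiced consonant (*pudvij*, *zafwaj*, *matukez*); -ke when the stem ends in a vowel (*mala*, *ilavwi*).
The final sound of *jihlisut* is /t/, which is a voiceless consonant, so the suffix is -unu, giving *jihlisutunu*.
*iz* — final sound /z/ (a voiced consonant) → -olo → *izolo*.

jihlisutunu, izolo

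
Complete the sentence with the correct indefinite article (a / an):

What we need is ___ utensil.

a

The indefinite article is chosen by the initial *sound* of the following word, not its spelling.
*utensil* begins with the sound /juː/ (u pronounced /juː/) — a consonant sound.
So the article is *a*: What we need is a utensil.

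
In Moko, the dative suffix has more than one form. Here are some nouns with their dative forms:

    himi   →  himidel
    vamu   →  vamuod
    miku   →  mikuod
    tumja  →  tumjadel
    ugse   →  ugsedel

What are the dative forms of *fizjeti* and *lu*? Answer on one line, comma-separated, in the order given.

fizjetidel, luod

The suffix is conditioned by the last vowel: -od when the last vowel of the stem is a rounded vowel (*vamu*, *miku*); -del when the last vowel of the stem is an unrounded vowel (*himi*, *tumja*, *ugse*).
*fizjeti* — last vowel /i/ (an unrounded vowel) → -del → *fizjetidel*.
Since the last vowel of *lu* is /u/ (a rounded vowel), it takes -od, giving *luod*.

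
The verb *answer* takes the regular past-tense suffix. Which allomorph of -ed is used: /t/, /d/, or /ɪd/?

The stem *answer* ends in a voiced sound other than /d/.
The -ed suffix is realized as /ɪd/ after /t, d/; as /t/ after other voiceless consonants; and as /d/ after other voiced sounds.
So -ed on *answer* is pronounced /d/.

/d/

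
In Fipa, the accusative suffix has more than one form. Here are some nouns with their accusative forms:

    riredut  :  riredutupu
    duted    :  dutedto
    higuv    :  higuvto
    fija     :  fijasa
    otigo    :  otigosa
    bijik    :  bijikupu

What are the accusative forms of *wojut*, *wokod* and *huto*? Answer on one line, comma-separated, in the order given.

The pattern is voicing of the final sound: -upu when the stem ends in a voiceless consonant (*riredut*, *bijik*); -to when the stem ends in a voiced consonant (*duted*, *higuv*); -sa when the stem ends in a vowel (*fija*, *otigo*).
Since the final sound of *wojut* is /t/ (a voiceless consonant), it takes -upu, giving *wojutupu*.
*wokod*: final sound = /d/, a voiced consonant → -to → *wokodto*.
Since the final sound of *huto* is /o/ (a vowel), it takes -sa, giving *hutosa*.

wojutupu, wokodto, hutosa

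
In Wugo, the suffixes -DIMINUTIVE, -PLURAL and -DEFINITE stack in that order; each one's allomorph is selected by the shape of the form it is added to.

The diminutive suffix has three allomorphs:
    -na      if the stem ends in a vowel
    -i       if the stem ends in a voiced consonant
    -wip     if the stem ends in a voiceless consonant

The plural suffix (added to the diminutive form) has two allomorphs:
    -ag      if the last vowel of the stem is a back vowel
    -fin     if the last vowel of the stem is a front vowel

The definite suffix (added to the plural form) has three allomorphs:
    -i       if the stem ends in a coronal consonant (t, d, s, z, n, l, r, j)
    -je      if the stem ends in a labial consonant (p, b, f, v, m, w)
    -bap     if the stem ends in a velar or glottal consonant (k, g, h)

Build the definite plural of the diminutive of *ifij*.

ifijifini

Since the final sound of *ifij* is /j/ (a voiced consonant), it takes -i, giving *ifiji*.
The last vowel of the diminutive form *ifiji* is /i/, which is a front vowel, so the plural suffix is -fin, giving *ifijifin*.
The final consonant of the plural form *ifijifin* is /n/, which is coronal, so the definite suffix is -i, giving *ifijifini*.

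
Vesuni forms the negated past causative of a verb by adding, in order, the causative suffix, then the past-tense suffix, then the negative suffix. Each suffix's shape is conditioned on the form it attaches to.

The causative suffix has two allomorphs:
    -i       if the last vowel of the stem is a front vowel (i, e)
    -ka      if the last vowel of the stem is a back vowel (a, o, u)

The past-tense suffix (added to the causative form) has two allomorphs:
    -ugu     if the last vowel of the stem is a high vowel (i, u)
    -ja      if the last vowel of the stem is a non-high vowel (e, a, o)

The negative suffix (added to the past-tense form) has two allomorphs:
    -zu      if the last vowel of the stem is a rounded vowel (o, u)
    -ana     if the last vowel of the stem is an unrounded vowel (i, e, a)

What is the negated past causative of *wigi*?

*wigi* — last vowel /i/ (a front vowel) → -i → *wigii*.
Since the last vowel of the causative form *wigii* is /i/ (a high vowel), it takes -ugu, giving *wigiiugu*.
The past-tense form *wigiiugu* — last vowel /u/ (a rounded vowel) → -zu → *wigiiuguzu*.

wigiiuguzu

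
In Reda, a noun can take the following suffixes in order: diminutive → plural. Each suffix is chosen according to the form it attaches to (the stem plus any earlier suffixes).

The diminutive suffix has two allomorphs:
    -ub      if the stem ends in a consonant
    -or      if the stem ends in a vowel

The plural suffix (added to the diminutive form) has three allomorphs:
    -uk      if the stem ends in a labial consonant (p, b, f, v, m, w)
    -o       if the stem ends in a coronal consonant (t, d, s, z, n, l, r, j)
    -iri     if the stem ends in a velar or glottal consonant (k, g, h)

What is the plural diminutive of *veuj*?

veujubuk

*veuj*: final sound = /j/, a consonant → -ub → *veujub*.
The diminutive form *veujub* — final consonant /b/ (labial) → -uk → *veujubuk*.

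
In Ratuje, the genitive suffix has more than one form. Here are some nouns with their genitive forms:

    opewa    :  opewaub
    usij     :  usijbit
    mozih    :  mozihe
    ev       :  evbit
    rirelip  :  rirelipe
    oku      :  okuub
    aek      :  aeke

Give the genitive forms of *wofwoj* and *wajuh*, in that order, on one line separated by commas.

wofwojbit, wajuhe

The suffix is conditioned by the final sound: -e when the stem ends in a voiceless consonant (*mozih*, *rirelip*, *aek*); -bit when the stem ends in a voiced consonant (*usij*, *ev*); -ub when the stem ends in a vowel (*opewa*, *oku*).
*wofwoj* — final sound /j/ (a voiced consonant) → -bit → *wofwojbit*.
Since the final sound of *wajuh* is /h/ (a voiceless consonant), it takes -e, giving *wajuhe*.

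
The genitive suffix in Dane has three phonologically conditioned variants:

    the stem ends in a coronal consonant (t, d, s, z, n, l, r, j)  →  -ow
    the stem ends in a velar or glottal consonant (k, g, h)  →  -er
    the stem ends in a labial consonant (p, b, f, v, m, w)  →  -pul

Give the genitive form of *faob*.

Since the final consonant of *faob* is /b/ (labial), it takes -pul, giving *faobpul*.

faobpul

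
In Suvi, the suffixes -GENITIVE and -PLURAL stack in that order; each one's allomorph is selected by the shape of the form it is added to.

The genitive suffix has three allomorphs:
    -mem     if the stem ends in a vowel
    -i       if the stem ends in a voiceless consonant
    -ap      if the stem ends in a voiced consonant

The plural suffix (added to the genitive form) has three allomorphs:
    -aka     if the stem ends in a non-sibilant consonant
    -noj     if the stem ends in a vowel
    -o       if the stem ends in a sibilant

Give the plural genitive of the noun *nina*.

ninamemaka

*nina* — final sound /a/ (a vowel) → -mem → *ninamem*.
The genitive form *ninamem* — final sound /m/ (a non-sibilant consonant) → -aka → *ninamemaka*.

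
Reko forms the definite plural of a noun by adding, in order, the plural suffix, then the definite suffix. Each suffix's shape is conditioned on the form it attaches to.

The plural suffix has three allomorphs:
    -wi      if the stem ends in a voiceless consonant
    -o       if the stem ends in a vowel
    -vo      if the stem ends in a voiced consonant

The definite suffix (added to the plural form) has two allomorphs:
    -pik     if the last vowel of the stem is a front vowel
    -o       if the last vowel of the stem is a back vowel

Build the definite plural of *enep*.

enepwipik

Since the final sound of *enep* is /p/ (a voiceless consonant), it takes -wi, giving *enepwi*.
The last vowel of the plural form *enepwi* is /i/, which is a front vowel, so the definite suffix is -pik, giving *enepwipik*.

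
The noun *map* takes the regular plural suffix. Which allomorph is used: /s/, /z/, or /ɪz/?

/s/

The stem *map* ends in a voiceless non-sibilant consonant.
The plural suffix surfaces as /ɪz/ after sibilants, /s/ after other voiceless consonants, and /z/ after other voiced sounds.
So the plural -s on *map* is pronounced /s/.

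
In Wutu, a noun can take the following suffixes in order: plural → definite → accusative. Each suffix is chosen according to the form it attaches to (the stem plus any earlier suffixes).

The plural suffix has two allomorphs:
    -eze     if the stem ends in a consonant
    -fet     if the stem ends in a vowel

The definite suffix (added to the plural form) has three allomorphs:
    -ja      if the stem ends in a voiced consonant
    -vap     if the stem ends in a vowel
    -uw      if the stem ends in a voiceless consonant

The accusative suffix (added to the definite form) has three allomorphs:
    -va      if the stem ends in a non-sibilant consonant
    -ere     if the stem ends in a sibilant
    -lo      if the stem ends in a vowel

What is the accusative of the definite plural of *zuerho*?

zuerhofetuwva

The final sound of *zuerho* is /o/, which is a vowel, so the plural suffix is -fet, giving *zuerhofet*.
The final sound of the plural form *zuerhofet* is /t/, which is a voiceless consonant, so the definite suffix is -uw, giving *zuerhofetuw*.
The definite form *zuerhofetuw*: final sound = /w/, a non-sibilant consonant → -va → *zuerhofetuwva*.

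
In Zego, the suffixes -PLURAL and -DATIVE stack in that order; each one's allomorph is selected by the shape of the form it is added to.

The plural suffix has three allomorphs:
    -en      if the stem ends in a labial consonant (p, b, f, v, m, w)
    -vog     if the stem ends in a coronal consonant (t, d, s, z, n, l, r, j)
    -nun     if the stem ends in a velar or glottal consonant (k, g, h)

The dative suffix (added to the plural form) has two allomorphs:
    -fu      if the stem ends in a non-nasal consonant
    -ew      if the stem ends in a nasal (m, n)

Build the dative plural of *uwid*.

uwidvogfu

Since the final consonant of *uwid* is /d/ (coronal), it takes -vog, giving *uwidvog*.
The plural form *uwidvog* — final consonant /g/ (non-nasal) → -fu → *uwidvogfu*.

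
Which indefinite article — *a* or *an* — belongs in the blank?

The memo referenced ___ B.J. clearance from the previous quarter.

The indefinite article is chosen by the initial *sound* of the following word, not its spelling.
The initialism *B.J.* is read letter by letter; the first letter, B, is pronounced /biː/, which begins with a consonant sound.
So the article is *a*: The memo referenced a B.J. clearance from the previous quarter.

a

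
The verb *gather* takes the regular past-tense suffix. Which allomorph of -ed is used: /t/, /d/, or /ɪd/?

The stem *gather* ends in a voiced sound other than /d/.
The -ed suffix is realized as /ɪd/ after /t, d/; as /t/ after other voiceless consonants; and as /d/ after other voiced sounds.
So -ed on *gather* is pronounced /d/.

/d/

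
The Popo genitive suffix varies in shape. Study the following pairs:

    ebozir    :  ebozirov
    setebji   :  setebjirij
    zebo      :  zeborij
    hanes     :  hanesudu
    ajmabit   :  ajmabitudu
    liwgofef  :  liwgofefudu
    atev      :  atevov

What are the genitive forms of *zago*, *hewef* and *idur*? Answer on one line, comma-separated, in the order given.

zagorij, hewefudu, idurov

Looking at the final sound of each stem: -udu when the stem ends in a voiceless consonant (*hanes*, *ajmabit*, *liwgofef*); -ov when the stem ends in a voiced consonant (*ebozir*, *atev*); -rij when the stem ends in a vowel (*setebji*, *zebo*).
Since the final sound of *zago* is /o/ (a vowel), it takes -rij, giving *zagorij*.
*hewef* — final sound /f/ (a voiceless consonant) → -udu → *hewefudu*.
The final sound of *idur* is /r/, which is a voiced consonant, so the suffix is -ov, giving *idurov*.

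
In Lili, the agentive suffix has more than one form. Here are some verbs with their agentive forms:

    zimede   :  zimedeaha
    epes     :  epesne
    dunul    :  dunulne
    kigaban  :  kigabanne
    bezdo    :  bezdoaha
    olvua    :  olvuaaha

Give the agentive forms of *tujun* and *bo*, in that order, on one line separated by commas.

tujunne, boaha

Looking at the final sound of each stem: -ne when the stem ends in a consonant (*epes*, *dunul*, *kigaban*); -aha when the stem ends in a vowel (*zimede*, *bezdo*, *olvua*).
Since the final sound of *tujun* is /n/ (a consonant), it takes -ne, giving *tujunne*.
Since the final sound of *bo* is /o/ (a vowel), it takes -aha, giving *boaha*.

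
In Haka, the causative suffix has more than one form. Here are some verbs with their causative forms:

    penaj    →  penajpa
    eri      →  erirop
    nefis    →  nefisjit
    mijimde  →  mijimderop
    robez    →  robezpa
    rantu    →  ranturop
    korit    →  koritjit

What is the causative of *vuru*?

vururop

The alternation tracks the final sound of the stem — -jit when the stem ends in a voiceless consonant (*nefis*, *korit*); -pa when the stem ends in a voiced consonant (*penaj*, *robez*); -rop when the stem ends in a vowel (*eri*, *mijimde*, *rantu*).
The final sound of *vuru* is /u/, which is a vowel, so the suffix is -rop, giving *vururop*.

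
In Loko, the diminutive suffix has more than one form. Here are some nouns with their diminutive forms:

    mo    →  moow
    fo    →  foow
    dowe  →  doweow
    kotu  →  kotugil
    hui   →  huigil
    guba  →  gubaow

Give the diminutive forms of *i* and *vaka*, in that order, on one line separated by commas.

The alternation tracks the last vowel of the stem — -gil when the last vowel of the stem is a high vowel (*kotu*, *hui*); -ow when the last vowel of the stem is a non-high vowel (*mo*, *fo*, *dowe*, *guba*).
The last vowel of *i* is /i/, which is a high vowel, so the suffix is -gil, giving *igil*.
The last vowel of *vaka* is /a/, which is a non-high vowel, so the suffix is -ow, giving *vakaow*.

igil, vakaow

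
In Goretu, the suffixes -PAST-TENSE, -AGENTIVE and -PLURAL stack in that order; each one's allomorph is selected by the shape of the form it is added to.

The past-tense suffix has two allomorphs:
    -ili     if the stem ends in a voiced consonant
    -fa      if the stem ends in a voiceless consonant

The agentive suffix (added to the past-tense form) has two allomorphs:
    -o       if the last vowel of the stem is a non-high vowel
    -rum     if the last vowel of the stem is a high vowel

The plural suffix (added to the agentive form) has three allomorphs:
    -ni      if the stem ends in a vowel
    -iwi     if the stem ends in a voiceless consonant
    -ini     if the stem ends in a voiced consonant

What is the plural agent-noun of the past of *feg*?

Since the final consonant of *feg* is /g/ (voiced), it takes -ili, giving *fegili*.
Since the last vowel of the past-tense form *fegili* is /i/ (a high vowel), it takes -rum, giving *fegilirum*.
The agentive form *fegilirum* — final sound /m/ (a voiced consonant) → -ini → *fegilirumini*.

fegilirumini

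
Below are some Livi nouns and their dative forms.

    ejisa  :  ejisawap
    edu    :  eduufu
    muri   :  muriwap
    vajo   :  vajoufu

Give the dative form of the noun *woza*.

The suffix is conditioned by the last vowel: -ufu when the last vowel of the stem is a rounded vowel (*edu*, *vajo*); -wap when the last vowel of the stem is an unrounded vowel (*ejisa*, *muri*).
The last vowel of *woza* is /a/, which is an unrounded vowel, so the suffix is -wap, giving *wozawap*.

wozawap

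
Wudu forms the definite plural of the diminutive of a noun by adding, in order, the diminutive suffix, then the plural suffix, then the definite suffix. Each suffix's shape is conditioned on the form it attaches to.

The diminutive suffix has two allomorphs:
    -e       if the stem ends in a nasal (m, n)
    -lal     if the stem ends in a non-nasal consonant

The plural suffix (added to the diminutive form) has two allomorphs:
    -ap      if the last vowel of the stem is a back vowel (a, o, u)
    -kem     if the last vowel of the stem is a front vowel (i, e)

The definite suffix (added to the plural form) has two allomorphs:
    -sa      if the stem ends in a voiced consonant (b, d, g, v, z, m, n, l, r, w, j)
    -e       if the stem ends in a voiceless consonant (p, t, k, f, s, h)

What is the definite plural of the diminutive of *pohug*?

pohuglalape

Since the final consonant of *pohug* is /g/ (non-nasal), it takes -lal, giving *pohuglal*.
The last vowel of the diminutive form *pohuglal* is /a/, which is a back vowel, so the plural suffix is -ap, giving *pohuglalap*.
The final consonant of the plural form *pohuglalap* is /p/, which is voiceless, so the definite suffix is -e, giving *pohuglalape*.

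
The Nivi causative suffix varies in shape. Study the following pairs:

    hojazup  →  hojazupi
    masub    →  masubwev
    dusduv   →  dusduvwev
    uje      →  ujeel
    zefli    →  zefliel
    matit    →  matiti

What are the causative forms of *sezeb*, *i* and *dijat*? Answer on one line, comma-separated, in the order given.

The alternation tracks the final sound of the stem — -i when the stem ends in a voiceless consonant (*hojazup*, *matit*); -wev when the stem ends in a voiced consonant (*masub*, *dusduv*); -el when the stem ends in a vowel (*uje*, *zefli*).
*sezeb*: final sound = /b/, a voiced consonant → -wev → *sezebwev*.
The final sound of *i* is /i/, which is a vowel, so the suffix is -el, giving *iel*.
*dijat*: final sound = /t/, a voiceless consonant → -i → *dijati*.

sezebwev, iel, dijati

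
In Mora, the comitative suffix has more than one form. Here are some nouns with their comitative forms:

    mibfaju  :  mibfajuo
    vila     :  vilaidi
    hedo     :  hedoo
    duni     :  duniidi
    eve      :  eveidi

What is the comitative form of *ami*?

The pattern is rounding harmony: -o when the last vowel of the stem is a rounded vowel (*mibfaju*, *hedo*); -idi when the last vowel of the stem is an unrounded vowel (*vila*, *duni*, *eve*).
*ami* — last vowel /i/ (an unrounded vowel) → -idi → *amiidi*.

amiidi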